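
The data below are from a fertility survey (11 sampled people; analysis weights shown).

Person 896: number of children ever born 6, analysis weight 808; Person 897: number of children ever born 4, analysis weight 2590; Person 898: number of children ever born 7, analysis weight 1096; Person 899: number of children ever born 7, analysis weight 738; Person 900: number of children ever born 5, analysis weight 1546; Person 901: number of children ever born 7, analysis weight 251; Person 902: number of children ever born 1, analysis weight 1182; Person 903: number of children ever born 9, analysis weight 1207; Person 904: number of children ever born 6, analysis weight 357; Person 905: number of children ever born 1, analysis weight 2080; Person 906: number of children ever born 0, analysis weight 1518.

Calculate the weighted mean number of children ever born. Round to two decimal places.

4.02

Weighted sum = 6×808 + 4×2590 + 7×1096 + 7×738 + 5×1546 + 7×251 + 1×1182 + 9×1207 + 6×357 + 1×2080 + 0×1518
  = 53800
Sum of weights = 808 + 2590 + 1096 + 738 + 1546 + 251 + 1182 + 1207 + 357 + 2080 + 1518 = 13373
Weighted mean = 53800 / 13373 = 4.0230315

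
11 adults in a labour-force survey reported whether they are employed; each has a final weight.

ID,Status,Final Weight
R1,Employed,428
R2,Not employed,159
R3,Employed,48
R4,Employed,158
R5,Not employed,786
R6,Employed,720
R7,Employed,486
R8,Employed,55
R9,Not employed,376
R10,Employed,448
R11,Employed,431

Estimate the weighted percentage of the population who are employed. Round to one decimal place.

Sum of weights for 'Employed' = 428 + 48 + 158 + 720 + 486 + 55 + 448 + 431 = 2774
Total weight = 428 + 159 + 48 + 158 + 786 + 720 + 486 + 55 + 376 + 448 + 431 = 4095
Weighted proportion = 2774 / 4095 = 0.67741148 → 67.741148%

67.7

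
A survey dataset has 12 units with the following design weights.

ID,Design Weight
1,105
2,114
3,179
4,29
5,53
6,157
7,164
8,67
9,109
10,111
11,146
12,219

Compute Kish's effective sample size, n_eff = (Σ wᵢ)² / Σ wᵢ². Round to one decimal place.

10.1

Σ wᵢ = 105 + 114 + 179 + 29 + 53 + 157 + 164 + 67 + 109 + 111 + 146 + 219 = 1453
Σ wᵢ² = 209225
n_eff = 1453² / 209225 = 2111209 / 209225 = 10.090615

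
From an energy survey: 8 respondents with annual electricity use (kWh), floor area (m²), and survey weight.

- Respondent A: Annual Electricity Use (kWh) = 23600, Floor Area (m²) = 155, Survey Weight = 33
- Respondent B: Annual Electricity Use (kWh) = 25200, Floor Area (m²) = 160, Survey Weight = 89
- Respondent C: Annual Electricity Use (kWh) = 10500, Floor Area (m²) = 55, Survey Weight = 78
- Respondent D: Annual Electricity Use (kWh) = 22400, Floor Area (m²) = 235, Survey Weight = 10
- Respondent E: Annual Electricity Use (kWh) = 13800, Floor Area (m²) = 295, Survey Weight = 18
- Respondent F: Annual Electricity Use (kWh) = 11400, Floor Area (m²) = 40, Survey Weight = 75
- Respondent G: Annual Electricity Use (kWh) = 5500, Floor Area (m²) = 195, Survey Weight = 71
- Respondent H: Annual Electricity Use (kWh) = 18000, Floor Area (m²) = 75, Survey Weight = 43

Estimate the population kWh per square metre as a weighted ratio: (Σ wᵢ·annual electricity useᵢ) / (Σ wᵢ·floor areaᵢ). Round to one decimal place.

123.3

Σ wᵢ·y = 23600×33 + 25200×89 + 10500×78 + 22400×10 + 13800×18 + 11400×75 + 5500×71 + 18000×43
  = 778800 + 2242800 + 819000 + 224000 + 248400 + 855000 + 390500 + 774000 = 6332500
Σ wᵢ·x = 155×33 + 160×89 + 55×78 + 235×10 + 295×18 + 40×75 + 195×71 + 75×43
  = 51375
Ratio = 6332500 / 51375 = 123.26034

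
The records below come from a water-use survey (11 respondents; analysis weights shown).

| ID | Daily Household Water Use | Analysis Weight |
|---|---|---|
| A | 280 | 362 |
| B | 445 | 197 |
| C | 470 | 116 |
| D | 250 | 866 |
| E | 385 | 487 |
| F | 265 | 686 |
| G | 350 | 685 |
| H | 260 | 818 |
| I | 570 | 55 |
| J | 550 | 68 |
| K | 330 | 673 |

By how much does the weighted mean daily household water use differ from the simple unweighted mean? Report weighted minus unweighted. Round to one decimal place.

-64.0

Unweighted sum = 280 + 445 + 470 + 250 + 385 + 265 + 350 + 260 + 570 + 550 + 330 = 4155
Unweighted mean = 4155 / 11 = 377.72727
Weighted sum = 280×362 + 445×197 + 470×116 + 250×866 + 385×487 + 265×686 + 350×685 + 260×818 + 570×55 + 550×68 + 330×673
  = 1572600
Sum of weights = 362 + 197 + 116 + 866 + 487 + 686 + 685 + 818 + 55 + 68 + 673 = 5013
Weighted mean = 1572600 / 5013 = 313.70437
Difference (weighted minus unweighted) = -64.022904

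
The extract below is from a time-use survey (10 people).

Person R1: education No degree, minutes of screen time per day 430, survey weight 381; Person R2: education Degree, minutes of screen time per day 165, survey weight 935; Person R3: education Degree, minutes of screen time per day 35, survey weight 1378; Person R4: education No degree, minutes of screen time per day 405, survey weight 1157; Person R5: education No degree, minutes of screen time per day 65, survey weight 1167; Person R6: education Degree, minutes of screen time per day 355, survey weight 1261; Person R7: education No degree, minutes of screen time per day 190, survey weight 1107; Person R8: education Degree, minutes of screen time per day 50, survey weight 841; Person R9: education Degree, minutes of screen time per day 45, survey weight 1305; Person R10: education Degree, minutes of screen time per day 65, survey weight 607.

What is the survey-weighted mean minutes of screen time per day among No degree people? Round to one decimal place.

241.0

No degree rows: R1, R4, R5, R7
Weighted sum = 430×381 + 405×1157 + 65×1167 + 190×1107
  = 163830 + 468585 + 75855 + 210330 = 918600
Sum of weights = 3812
Weighted mean = 918600 / 3812 = 240.97587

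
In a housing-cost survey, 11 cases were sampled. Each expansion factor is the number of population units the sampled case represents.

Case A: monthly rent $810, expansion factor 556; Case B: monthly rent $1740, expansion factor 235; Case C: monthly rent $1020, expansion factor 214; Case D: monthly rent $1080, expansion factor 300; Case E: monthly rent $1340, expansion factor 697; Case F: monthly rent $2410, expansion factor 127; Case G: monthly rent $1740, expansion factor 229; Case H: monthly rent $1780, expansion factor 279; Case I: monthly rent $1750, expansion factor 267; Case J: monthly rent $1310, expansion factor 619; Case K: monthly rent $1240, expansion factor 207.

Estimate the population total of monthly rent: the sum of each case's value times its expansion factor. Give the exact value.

5071490

Weighted total = 810×556 + 1740×235 + 1020×214 + 1080×300 + 1340×697 + 2410×127 + 1740×229 + 1780×279 + 1750×267 + 1310×619 + 1240×207
  = 450360 + 408900 + 218280 + 324000 + 933980 + 306070 + 398460 + 496620 + 467250 + 810890 + 256680 = 5071490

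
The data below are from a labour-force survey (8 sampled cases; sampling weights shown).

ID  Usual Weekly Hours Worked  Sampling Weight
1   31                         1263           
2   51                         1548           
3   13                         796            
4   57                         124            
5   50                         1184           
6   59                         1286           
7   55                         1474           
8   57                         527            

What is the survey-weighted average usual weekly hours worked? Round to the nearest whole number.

47

Weighted sum = 31×1263 + 51×1548 + 13×796 + 57×124 + 50×1184 + 59×1286 + 55×1474 + 57×527
  = 381700
Sum of weights = 1263 + 1548 + 796 + 124 + 1184 + 1286 + 1474 + 527 = 8202
Weighted mean = 381700 / 8202 = 46.53743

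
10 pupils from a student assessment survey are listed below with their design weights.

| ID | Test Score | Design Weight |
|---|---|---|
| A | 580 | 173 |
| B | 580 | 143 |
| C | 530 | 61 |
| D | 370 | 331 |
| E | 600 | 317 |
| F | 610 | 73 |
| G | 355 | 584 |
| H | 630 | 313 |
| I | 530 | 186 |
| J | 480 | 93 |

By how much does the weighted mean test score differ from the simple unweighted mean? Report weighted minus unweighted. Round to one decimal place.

-33.7

Unweighted sum = 580 + 580 + 530 + 370 + 600 + 610 + 355 + 630 + 530 + 480 = 5265
Unweighted mean = 5265 / 10 = 526.5
Weighted sum = 580×173 + 580×143 + 530×61 + 370×331 + 600×317 + 610×73 + 355×584 + 630×313 + 530×186 + 480×93
  = 100340 + 82940 + 32330 + 122470 + 190200 + 44530 + 207320 + 197190 + 98580 + 44640 = 1120540
Sum of weights = 173 + 143 + 61 + 331 + 317 + 73 + 584 + 313 + 186 + 93 = 2274
Weighted mean = 1120540 / 2274 = 492.76165
Difference (weighted minus unweighted) = -33.738347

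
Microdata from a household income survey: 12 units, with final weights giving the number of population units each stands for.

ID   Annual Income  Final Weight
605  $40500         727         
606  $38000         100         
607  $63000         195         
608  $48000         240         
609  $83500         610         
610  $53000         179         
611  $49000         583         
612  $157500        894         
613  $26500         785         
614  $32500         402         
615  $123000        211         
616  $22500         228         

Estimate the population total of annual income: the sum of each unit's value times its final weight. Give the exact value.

351793000

Weighted total = 40500×727 + 38000×100 + 63000×195 + 48000×240 + 83500×610 + 53000×179 + 49000×583 + 157500×894 + 26500×785 + 32500×402 + 123000×211 + 22500×228
  = 29443500 + 3800000 + 12285000 + 11520000 + 50935000 + 9487000 + 28567000 + 140805000 + 20802500 + 13065000 + 25953000 + 5130000 = 351793000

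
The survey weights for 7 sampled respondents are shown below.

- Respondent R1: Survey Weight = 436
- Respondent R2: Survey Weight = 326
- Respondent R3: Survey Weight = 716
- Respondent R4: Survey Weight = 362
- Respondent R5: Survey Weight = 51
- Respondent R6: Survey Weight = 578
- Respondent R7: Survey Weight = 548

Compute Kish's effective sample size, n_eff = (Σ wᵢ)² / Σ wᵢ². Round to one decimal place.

5.8

Σ wᵢ = 436 + 326 + 716 + 362 + 51 + 578 + 548 = 3017
Σ wᵢ² = 190096 + 106276 + 512656 + 131044 + 2601 + 334084 + 300304 = 1577061
n_eff = 3017² / 1577061 = 9102289 / 1577061 = 5.7716785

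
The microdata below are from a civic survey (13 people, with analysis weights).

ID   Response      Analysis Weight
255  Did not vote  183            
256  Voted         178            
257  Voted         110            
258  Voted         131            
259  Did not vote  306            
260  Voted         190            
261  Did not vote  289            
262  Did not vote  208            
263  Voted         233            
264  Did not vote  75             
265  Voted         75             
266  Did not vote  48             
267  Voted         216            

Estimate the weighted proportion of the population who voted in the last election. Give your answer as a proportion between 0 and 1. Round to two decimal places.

Sum of weights for 'Voted' = 178 + 110 + 131 + 190 + 233 + 75 + 216 = 1133
Total weight = 2242
Weighted proportion = 1133 / 2242 = 0.50535236

0.51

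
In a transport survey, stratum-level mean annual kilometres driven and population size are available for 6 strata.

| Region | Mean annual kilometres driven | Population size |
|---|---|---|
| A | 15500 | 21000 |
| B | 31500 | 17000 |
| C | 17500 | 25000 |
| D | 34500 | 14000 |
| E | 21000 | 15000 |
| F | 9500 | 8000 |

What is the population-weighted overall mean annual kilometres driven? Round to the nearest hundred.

21700

Σ Nₕ·x̄ₕ = 15500×21000 + 31500×17000 + 17500×25000 + 34500×14000 + 21000×15000 + 9500×8000
  = 325500000 + 535500000 + 437500000 + 483000000 + 315000000 + 76000000 = 2172500000
Σ Nₕ = 21000 + 17000 + 25000 + 14000 + 15000 + 8000 = 100000
Overall mean = 2172500000 / 100000 = 21725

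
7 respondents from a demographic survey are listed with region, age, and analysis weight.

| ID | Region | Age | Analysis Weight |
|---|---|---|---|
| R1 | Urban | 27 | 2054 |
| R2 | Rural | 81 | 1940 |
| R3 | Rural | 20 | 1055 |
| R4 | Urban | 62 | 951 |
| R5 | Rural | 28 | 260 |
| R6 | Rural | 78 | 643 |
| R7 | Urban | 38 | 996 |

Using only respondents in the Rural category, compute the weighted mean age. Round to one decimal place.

Rural rows: R2, R3, R5, R6
Weighted sum = 81×1940 + 20×1055 + 28×260 + 78×643
  = 235674
Sum of weights = 1940 + 1055 + 260 + 643 = 3898
Weighted mean = 235674 / 3898 = 60.460236

60.5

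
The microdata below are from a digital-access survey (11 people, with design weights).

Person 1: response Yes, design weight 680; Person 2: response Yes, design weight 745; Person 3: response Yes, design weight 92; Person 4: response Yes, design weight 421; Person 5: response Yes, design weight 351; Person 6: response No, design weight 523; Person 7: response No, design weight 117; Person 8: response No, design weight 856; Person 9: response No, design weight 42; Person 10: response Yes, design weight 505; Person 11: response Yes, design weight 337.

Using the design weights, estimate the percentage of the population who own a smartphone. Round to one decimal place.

Sum of weights for 'Yes' = 680 + 745 + 92 + 421 + 351 + 505 + 337 = 3131
Total weight = 680 + 745 + 92 + 421 + 351 + 523 + 117 + 856 + 42 + 505 + 337 = 4669
Weighted proportion = 3131 / 4669 = 0.67059327 → 67.059327%

67.1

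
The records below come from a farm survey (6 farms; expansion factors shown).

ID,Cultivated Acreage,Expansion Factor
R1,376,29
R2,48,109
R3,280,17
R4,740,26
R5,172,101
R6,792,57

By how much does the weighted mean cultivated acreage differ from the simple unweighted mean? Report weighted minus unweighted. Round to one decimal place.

-98.5

Unweighted sum = 376 + 48 + 280 + 740 + 172 + 792 = 2408
Unweighted mean = 2408 / 6 = 401.33333
Weighted sum = 102652
Sum of weights = 29 + 109 + 17 + 26 + 101 + 57 = 339
Weighted mean = 102652 / 339 = 302.80826
Difference (weighted minus unweighted) = -98.525074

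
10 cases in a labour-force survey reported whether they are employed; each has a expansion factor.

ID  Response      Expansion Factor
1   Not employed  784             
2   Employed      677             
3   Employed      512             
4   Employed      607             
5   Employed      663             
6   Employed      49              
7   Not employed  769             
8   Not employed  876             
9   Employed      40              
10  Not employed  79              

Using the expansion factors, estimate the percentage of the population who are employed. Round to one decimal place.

50.4

Sum of weights for 'Employed' = 677 + 512 + 607 + 663 + 49 + 40 = 2548
Total weight = 784 + 677 + 512 + 607 + 663 + 49 + 769 + 876 + 40 + 79 = 5056
Weighted proportion = 2548 / 5056 = 0.5039557 → 50.39557%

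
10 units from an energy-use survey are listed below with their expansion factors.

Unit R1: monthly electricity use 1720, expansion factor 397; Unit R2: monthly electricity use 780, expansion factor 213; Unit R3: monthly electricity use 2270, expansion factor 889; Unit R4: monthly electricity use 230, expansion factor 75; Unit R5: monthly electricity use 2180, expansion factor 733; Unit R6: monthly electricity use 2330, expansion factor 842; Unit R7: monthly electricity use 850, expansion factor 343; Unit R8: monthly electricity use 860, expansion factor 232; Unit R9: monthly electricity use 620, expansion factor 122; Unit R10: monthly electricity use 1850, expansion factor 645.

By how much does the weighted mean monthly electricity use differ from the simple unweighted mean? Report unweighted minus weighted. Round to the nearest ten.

Unweighted sum = 13690
Unweighted mean = 13690 / 10 = 1369
Weighted sum = 1720×397 + 780×213 + 2270×889 + 230×75 + 2180×733 + 2330×842 + 850×343 + 860×232 + 620×122 + 1850×645
  = 682840 + 166140 + 2018030 + 17250 + 1597940 + 1961860 + 291550 + 199520 + 75640 + 1193250 = 8204020
Sum of weights = 4491
Weighted mean = 8204020 / 4491 = 1826.7691
Difference (unweighted minus weighted) = -457.76909

-460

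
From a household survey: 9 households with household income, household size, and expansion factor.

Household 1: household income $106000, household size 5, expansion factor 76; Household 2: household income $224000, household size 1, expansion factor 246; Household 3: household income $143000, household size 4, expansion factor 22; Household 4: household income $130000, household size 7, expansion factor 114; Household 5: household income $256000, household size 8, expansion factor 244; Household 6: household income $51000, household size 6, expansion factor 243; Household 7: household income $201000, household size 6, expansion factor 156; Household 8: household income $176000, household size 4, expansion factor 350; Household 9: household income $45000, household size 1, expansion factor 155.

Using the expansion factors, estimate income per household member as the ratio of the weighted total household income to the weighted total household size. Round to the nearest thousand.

35000

Σ wᵢ·y = 106000×76 + 224000×246 + 143000×22 + 130000×114 + 256000×244 + 51000×243 + 201000×156 + 176000×350 + 45000×155
  = 8056000 + 55104000 + 3146000 + 14820000 + 62464000 + 12393000 + 31356000 + 61600000 + 6975000 = 255914000
Σ wᵢ·x = 5×76 + 1×246 + 4×22 + 7×114 + 8×244 + 6×243 + 6×156 + 4×350 + 1×155
  = 380 + 246 + 88 + 798 + 1952 + 1458 + 936 + 1400 + 155 = 7413
Ratio = 255914000 / 7413 = 34522.326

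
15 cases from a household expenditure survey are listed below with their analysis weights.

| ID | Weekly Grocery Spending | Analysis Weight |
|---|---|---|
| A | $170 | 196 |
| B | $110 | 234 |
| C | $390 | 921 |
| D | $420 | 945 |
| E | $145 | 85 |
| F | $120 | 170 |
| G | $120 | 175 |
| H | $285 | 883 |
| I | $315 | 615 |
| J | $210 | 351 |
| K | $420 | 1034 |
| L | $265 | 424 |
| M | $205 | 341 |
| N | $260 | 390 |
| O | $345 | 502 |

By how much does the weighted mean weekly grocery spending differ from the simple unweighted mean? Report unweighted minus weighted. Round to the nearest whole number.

Unweighted sum = 3780
Unweighted mean = 3780 / 15 = 252
Weighted sum = 2279100
Sum of weights = 7266
Weighted mean = 2279100 / 7266 = 313.66639
Difference (unweighted minus weighted) = -61.666391

-62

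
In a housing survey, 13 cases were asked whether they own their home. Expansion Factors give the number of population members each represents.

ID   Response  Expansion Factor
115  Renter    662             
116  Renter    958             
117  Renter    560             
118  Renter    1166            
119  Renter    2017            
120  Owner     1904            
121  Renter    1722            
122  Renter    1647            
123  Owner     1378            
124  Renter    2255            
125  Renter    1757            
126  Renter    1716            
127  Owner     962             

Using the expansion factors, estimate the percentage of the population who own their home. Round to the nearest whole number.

Sum of weights for 'Owner' = 1904 + 1378 + 962 = 4244
Total weight = 18704
Weighted proportion = 4244 / 18704 = 0.22690334 → 22.690334%

23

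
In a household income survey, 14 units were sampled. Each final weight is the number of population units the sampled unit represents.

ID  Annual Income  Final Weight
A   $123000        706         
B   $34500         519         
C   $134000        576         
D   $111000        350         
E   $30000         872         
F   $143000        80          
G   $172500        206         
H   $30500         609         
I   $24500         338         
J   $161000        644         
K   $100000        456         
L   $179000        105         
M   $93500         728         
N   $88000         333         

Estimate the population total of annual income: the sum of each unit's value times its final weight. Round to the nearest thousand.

586219000

Weighted total = 586219000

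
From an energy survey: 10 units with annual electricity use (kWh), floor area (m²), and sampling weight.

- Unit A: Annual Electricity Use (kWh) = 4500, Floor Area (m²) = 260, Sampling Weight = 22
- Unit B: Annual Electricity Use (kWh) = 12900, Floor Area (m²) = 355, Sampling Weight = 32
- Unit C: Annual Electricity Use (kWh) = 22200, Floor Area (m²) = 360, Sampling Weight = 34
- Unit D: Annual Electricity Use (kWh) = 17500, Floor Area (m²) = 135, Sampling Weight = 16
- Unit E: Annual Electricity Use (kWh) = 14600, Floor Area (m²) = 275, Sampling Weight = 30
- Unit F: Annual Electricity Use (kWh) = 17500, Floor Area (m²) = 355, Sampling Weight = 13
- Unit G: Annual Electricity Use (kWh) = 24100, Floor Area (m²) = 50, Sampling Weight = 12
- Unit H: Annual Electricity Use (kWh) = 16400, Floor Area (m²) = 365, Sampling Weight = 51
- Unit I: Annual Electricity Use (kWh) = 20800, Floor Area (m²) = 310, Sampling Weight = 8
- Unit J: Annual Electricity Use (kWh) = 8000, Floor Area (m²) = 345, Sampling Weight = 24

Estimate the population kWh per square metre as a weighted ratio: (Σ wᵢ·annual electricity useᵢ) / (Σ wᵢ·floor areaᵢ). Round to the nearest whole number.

Σ wᵢ·y = 4500×22 + 12900×32 + 22200×34 + 17500×16 + 14600×30 + 17500×13 + 24100×12 + 16400×51 + 20800×8 + 8000×24
  = 99000 + 412800 + 754800 + 280000 + 438000 + 227500 + 289200 + 836400 + 166400 + 192000 = 3696100
Σ wᵢ·x = 260×22 + 355×32 + 360×34 + 135×16 + 275×30 + 355×13 + 50×12 + 365×51 + 310×8 + 345×24
  = 74320
Ratio = 3696100 / 74320 = 49.732239

50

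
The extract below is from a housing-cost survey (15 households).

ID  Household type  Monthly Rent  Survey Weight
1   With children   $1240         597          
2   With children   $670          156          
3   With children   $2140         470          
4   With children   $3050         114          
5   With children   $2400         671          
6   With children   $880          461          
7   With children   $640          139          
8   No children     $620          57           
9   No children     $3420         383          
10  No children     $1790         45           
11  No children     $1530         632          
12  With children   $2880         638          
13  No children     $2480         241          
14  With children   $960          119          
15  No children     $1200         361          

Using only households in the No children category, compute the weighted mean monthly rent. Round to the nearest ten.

No children rows: 8, 9, 10, 11, 13, 15
Weighted sum = 620×57 + 3420×383 + 1790×45 + 1530×632 + 2480×241 + 1200×361
  = 35340 + 1309860 + 80550 + 966960 + 597680 + 433200 = 3423590
Sum of weights = 57 + 383 + 45 + 632 + 241 + 361 = 1719
Weighted mean = 3423590 / 1719 = 1991.6172

1990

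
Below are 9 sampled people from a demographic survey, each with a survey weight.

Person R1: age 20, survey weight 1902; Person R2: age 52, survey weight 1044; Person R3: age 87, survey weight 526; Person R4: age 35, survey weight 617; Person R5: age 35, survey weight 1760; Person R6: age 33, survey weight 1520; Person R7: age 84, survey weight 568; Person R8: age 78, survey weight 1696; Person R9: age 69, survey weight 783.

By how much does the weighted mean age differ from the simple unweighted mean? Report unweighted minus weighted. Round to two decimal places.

6.25

Unweighted sum = 493
Unweighted mean = 493 / 9 = 54.777778
Weighted sum = 20×1902 + 52×1044 + 87×526 + 35×617 + 35×1760 + 33×1520 + 84×568 + 78×1696 + 69×783
  = 38040 + 54288 + 45762 + 21595 + 61600 + 50160 + 47712 + 132288 + 54027 = 505472
Sum of weights = 1902 + 1044 + 526 + 617 + 1760 + 1520 + 568 + 1696 + 783 = 10416
Weighted mean = 505472 / 10416 = 48.528418
Difference (unweighted minus weighted) = 6.24936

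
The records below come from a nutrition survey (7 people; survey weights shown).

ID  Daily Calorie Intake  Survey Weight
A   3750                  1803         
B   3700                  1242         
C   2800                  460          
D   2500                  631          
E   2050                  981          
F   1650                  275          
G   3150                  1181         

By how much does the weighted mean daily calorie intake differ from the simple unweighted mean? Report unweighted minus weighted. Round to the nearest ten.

Unweighted sum = 3750 + 3700 + 2800 + 2500 + 2050 + 1650 + 3150 = 19600
Unweighted mean = 19600 / 7 = 2800
Weighted sum = 3750×1803 + 3700×1242 + 2800×460 + 2500×631 + 2050×981 + 1650×275 + 3150×1181
  = 6761250 + 4595400 + 1288000 + 1577500 + 2011050 + 453750 + 3720150 = 20407100
Sum of weights = 6573
Weighted mean = 20407100 / 6573 = 3104.6858
Difference (unweighted minus weighted) = -304.68584

-300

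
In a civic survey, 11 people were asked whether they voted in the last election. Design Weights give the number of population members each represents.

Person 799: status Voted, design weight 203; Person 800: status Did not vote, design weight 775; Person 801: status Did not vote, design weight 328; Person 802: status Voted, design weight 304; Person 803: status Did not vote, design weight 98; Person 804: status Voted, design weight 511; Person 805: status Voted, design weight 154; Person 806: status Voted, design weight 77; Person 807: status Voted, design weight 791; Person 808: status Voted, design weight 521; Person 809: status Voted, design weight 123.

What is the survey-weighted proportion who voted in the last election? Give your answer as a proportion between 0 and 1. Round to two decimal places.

Sum of weights for 'Voted' = 203 + 304 + 511 + 154 + 77 + 791 + 521 + 123 = 2684
Total weight = 203 + 775 + 328 + 304 + 98 + 511 + 154 + 77 + 791 + 521 + 123 = 3885
Weighted proportion = 2684 / 3885 = 0.69086229

0.69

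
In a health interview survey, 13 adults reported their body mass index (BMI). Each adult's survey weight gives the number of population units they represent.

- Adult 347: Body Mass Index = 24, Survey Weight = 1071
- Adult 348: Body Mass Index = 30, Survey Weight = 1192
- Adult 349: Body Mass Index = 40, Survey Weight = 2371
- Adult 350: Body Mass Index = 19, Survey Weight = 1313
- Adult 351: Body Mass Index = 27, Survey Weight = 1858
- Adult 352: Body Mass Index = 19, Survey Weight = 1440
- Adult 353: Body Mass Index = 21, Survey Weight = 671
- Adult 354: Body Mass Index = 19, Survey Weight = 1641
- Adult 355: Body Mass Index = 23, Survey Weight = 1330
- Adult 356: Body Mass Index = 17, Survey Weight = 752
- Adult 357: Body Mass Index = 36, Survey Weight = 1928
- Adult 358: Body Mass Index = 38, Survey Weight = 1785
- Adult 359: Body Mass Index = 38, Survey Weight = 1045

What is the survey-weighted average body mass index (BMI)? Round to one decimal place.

28.5

Weighted sum = 524369
Sum of weights = 18397
Weighted mean = 524369 / 18397 = 28.502962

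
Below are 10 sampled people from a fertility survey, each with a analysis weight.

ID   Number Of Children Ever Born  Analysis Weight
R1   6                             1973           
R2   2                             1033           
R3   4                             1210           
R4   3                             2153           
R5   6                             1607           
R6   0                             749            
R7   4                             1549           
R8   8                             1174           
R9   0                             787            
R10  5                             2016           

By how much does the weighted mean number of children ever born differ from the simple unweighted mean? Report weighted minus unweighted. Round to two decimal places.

Unweighted sum = 6 + 2 + 4 + 3 + 6 + 0 + 4 + 8 + 0 + 5 = 38
Unweighted mean = 38 / 10 = 3.8
Weighted sum = 6×1973 + 2×1033 + 4×1210 + 3×2153 + 6×1607 + 0×749 + 4×1549 + 8×1174 + 0×787 + 5×2016
  = 11838 + 2066 + 4840 + 6459 + 9642 + 0 + 6196 + 9392 + 0 + 10080 = 60513
Sum of weights = 1973 + 1033 + 1210 + 2153 + 1607 + 749 + 1549 + 1174 + 787 + 2016 = 14251
Weighted mean = 60513 / 14251 = 4.2462283
Difference (weighted minus unweighted) = 0.44622833

0.45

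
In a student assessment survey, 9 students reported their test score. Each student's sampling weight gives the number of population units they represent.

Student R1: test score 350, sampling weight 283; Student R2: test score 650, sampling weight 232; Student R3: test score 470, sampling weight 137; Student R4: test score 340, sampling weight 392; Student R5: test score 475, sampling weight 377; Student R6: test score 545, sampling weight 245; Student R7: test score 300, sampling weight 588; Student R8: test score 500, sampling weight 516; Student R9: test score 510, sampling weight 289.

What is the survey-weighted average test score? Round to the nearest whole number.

Weighted sum = 350×283 + 650×232 + 470×137 + 340×392 + 475×377 + 545×245 + 300×588 + 500×516 + 510×289
  = 99050 + 150800 + 64390 + 133280 + 179075 + 133525 + 176400 + 258000 + 147390 = 1341910
Sum of weights = 283 + 232 + 137 + 392 + 377 + 245 + 588 + 516 + 289 = 3059
Weighted mean = 1341910 / 3059 = 438.67604

439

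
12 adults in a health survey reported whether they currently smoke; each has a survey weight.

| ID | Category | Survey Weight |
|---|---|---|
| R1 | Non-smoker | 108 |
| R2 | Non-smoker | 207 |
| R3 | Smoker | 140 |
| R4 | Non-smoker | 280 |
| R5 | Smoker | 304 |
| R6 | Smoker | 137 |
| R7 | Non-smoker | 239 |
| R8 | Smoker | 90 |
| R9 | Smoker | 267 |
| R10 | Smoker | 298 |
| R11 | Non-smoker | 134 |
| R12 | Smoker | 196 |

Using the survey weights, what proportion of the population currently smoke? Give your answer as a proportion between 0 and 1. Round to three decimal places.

Sum of weights for 'Smoker' = 140 + 304 + 137 + 90 + 267 + 298 + 196 = 1432
Total weight = 108 + 207 + 140 + 280 + 304 + 137 + 239 + 90 + 267 + 298 + 134 + 196 = 2400
Weighted proportion = 1432 / 2400 = 0.59666667

0.597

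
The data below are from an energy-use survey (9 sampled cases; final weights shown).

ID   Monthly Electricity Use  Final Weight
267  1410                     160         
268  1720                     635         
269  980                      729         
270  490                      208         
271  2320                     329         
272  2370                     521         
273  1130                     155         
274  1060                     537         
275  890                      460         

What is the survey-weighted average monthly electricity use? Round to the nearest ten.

1420

Weighted sum = 5285960
Sum of weights = 160 + 635 + 729 + 208 + 329 + 521 + 155 + 537 + 460 = 3734
Weighted mean = 5285960 / 3734 = 1415.6294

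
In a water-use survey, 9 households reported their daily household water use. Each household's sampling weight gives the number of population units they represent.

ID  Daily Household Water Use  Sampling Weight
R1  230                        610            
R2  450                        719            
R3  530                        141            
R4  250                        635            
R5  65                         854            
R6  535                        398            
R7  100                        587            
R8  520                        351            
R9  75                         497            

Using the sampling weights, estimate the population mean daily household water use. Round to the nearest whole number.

Weighted sum = 230×610 + 450×719 + 530×141 + 250×635 + 65×854 + 535×398 + 100×587 + 520×351 + 75×497
  = 140300 + 323550 + 74730 + 158750 + 55510 + 212930 + 58700 + 182520 + 37275 = 1244265
Sum of weights = 610 + 719 + 141 + 635 + 854 + 398 + 587 + 351 + 497 = 4792
Weighted mean = 1244265 / 4792 = 259.65463

260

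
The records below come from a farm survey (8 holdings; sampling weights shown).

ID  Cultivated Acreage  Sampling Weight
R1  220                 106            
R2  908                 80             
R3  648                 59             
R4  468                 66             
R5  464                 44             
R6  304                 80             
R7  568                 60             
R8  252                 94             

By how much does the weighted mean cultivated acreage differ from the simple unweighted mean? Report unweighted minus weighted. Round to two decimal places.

24.70

Unweighted sum = 3832
Unweighted mean = 3832 / 8 = 479
Weighted sum = 220×106 + 908×80 + 648×59 + 468×66 + 464×44 + 304×80 + 568×60 + 252×94
  = 267584
Sum of weights = 106 + 80 + 59 + 66 + 44 + 80 + 60 + 94 = 589
Weighted mean = 267584 / 589 = 454.30221
Difference (unweighted minus weighted) = 24.697793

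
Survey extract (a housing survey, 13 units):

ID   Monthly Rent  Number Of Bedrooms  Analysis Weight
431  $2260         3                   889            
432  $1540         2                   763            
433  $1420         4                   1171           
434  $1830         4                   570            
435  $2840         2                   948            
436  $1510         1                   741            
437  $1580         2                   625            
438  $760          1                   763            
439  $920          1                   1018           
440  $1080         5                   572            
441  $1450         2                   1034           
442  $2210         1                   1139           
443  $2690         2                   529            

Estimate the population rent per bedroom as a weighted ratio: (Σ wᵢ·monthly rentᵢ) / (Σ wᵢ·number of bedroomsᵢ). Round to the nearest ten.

Σ wᵢ·y = 18262510
Σ wᵢ·x = 23950
Ratio = 18262510 / 23950 = 762.52651

760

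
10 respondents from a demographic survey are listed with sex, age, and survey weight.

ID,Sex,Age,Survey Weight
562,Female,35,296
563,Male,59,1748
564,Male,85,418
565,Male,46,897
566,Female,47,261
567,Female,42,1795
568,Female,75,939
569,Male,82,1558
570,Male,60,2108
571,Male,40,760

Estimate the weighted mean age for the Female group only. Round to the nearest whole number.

Female rows: 562, 566, 567, 568
Weighted sum = 168442
Sum of weights = 296 + 261 + 1795 + 939 = 3291
Weighted mean = 168442 / 3291 = 51.182619

51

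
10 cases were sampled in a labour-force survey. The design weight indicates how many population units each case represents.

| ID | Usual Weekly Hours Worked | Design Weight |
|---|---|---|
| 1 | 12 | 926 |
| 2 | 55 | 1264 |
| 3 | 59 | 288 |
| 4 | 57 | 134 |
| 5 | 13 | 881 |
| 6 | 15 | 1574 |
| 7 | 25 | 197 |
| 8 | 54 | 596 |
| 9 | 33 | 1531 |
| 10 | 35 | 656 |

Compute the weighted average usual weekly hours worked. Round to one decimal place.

31.2

Weighted sum = 250917
Sum of weights = 926 + 1264 + 288 + 134 + 881 + 1574 + 197 + 596 + 1531 + 656 = 8047
Weighted mean = 250917 / 8047 = 31.181434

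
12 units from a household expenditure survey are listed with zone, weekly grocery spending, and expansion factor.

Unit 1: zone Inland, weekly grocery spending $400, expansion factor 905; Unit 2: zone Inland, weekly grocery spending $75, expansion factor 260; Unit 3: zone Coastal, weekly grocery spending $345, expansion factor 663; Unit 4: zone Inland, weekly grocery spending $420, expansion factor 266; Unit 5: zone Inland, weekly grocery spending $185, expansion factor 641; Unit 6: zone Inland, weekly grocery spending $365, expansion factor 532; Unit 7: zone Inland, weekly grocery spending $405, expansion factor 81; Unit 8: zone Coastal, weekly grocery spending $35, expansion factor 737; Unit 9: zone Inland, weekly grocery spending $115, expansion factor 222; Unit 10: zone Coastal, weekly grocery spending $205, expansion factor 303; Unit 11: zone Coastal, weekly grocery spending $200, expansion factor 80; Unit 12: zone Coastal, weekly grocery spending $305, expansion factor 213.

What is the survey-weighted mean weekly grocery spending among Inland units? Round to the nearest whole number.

Inland rows: 1, 2, 4, 5, 6, 7, 9
Weighted sum = 400×905 + 75×260 + 420×266 + 185×641 + 365×532 + 405×81 + 115×222
  = 362000 + 19500 + 111720 + 118585 + 194180 + 32805 + 25530 = 864320
Sum of weights = 905 + 260 + 266 + 641 + 532 + 81 + 222 = 2907
Weighted mean = 864320 / 2907 = 297.3237

297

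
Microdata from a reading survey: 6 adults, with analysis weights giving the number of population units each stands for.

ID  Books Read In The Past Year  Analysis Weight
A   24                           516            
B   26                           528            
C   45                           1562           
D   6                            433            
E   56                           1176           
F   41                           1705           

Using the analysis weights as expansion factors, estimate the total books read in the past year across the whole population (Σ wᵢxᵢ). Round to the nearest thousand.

Weighted total = 24×516 + 26×528 + 45×1562 + 6×433 + 56×1176 + 41×1705
  = 12384 + 13728 + 70290 + 2598 + 65856 + 69905 = 234761

235000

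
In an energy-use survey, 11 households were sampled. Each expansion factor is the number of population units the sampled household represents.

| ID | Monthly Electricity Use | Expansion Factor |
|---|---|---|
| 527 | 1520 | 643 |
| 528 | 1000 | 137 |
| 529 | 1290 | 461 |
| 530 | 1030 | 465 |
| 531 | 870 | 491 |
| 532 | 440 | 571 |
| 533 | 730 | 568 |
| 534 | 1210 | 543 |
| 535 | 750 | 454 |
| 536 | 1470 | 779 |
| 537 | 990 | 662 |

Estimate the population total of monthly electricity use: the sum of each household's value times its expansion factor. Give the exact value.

Weighted total = 1520×643 + 1000×137 + 1290×461 + 1030×465 + 870×491 + 440×571 + 730×568 + 1210×543 + 750×454 + 1470×779 + 990×662
  = 6079090

6079090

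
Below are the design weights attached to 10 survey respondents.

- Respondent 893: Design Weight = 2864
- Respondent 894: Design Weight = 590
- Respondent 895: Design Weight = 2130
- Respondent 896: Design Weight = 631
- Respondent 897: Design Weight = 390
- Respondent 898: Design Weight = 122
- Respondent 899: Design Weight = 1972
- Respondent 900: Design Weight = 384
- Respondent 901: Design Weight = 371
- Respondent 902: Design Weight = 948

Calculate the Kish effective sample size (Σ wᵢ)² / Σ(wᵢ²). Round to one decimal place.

5.8

Σ wᵢ = 2864 + 590 + 2130 + 631 + 390 + 122 + 1972 + 384 + 371 + 948 = 10402
Σ wᵢ² = 8202496 + 348100 + 4536900 + 398161 + 152100 + 14884 + 3888784 + 147456 + 137641 + 898704 = 18725226
n_eff = 10402² / 18725226 = 108201604 / 18725226 = 5.7783871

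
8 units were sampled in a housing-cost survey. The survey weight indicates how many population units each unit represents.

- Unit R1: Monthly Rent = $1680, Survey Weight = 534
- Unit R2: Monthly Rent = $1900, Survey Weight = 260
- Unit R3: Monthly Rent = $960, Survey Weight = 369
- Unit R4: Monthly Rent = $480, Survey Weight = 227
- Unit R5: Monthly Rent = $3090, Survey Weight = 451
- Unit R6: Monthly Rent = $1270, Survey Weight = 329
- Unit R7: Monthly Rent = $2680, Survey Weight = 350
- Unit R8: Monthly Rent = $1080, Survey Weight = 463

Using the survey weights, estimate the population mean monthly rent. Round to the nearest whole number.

Weighted sum = 1680×534 + 1900×260 + 960×369 + 480×227 + 3090×451 + 1270×329 + 2680×350 + 1080×463
  = 897120 + 494000 + 354240 + 108960 + 1393590 + 417830 + 938000 + 500040 = 5103780
Sum of weights = 534 + 260 + 369 + 227 + 451 + 329 + 350 + 463 = 2983
Weighted mean = 5103780 / 2983 = 1710.9554

1711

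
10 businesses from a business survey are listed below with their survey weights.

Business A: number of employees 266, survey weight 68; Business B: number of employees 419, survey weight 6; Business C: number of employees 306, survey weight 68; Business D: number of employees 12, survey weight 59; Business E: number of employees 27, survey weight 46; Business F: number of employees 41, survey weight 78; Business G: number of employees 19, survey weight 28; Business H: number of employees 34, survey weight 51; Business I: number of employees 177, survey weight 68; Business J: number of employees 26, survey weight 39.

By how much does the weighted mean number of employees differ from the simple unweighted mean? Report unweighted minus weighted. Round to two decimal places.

Unweighted sum = 266 + 419 + 306 + 12 + 27 + 41 + 19 + 34 + 177 + 26 = 1327
Unweighted mean = 1327 / 10 = 132.7
Weighted sum = 266×68 + 419×6 + 306×68 + 12×59 + 27×46 + 41×78 + 19×28 + 34×51 + 177×68 + 26×39
  = 18088 + 2514 + 20808 + 708 + 1242 + 3198 + 532 + 1734 + 12036 + 1014 = 61874
Sum of weights = 68 + 6 + 68 + 59 + 46 + 78 + 28 + 51 + 68 + 39 = 511
Weighted mean = 61874 / 511 = 121.08415
Difference (unweighted minus weighted) = 11.615851

11.62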